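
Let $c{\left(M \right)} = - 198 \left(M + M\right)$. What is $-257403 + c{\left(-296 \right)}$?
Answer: $-140187$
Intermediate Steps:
$c{\left(M \right)} = - 396 M$ ($c{\left(M \right)} = - 198 \cdot 2 M = - 396 M$)
$-257403 + c{\left(-296 \right)} = -257403 - -117216 = -257403 + 117216 = -140187$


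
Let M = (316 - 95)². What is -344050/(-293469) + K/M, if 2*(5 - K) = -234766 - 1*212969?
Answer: 165006769505/28666638858 ≈ 5.7561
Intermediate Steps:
M = 48841 (M = 221² = 48841)
K = 447745/2 (K = 5 - (-234766 - 1*212969)/2 = 5 - (-234766 - 212969)/2 = 5 - ½*(-447735) = 5 + 447735/2 = 447745/2 ≈ 2.2387e+5)
-344050/(-293469) + K/M = -344050/(-293469) + (447745/2)/48841 = -344050*(-1/293469) + (447745/2)*(1/48841) = 344050/293469 + 447745/97682 = 165006769505/28666638858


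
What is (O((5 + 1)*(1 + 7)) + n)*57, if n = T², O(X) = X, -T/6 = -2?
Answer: 10944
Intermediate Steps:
T = 12 (T = -6*(-2) = 12)
n = 144 (n = 12² = 144)
(O((5 + 1)*(1 + 7)) + n)*57 = ((5 + 1)*(1 + 7) + 144)*57 = (6*8 + 144)*57 = (48 + 144)*57 = 192*57 = 10944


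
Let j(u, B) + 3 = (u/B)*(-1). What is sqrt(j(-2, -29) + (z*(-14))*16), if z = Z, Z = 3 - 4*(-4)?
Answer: I*sqrt(3581877)/29 ≈ 65.262*I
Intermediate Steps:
j(u, B) = -3 - u/B (j(u, B) = -3 + (u/B)*(-1) = -3 - u/B)
Z = 19 (Z = 3 + 16 = 19)
z = 19
sqrt(j(-2, -29) + (z*(-14))*16) = sqrt((-3 - 1*(-2)/(-29)) + (19*(-14))*16) = sqrt((-3 - 1*(-2)*(-1/29)) - 266*16) = sqrt((-3 - 2/29) - 4256) = sqrt(-89/29 - 4256) = sqrt(-123513/29) = I*sqrt(3581877)/29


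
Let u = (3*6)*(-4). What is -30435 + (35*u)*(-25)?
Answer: 32565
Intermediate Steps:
u = -72 (u = 18*(-4) = -72)
-30435 + (35*u)*(-25) = -30435 + (35*(-72))*(-25) = -30435 - 2520*(-25) = -30435 + 63000 = 32565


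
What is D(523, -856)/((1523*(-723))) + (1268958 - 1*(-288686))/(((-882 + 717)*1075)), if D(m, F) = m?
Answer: -51977568097/5918568375 ≈ -8.7821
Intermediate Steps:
D(523, -856)/((1523*(-723))) + (1268958 - 1*(-288686))/(((-882 + 717)*1075)) = 523/((1523*(-723))) + (1268958 - 1*(-288686))/(((-882 + 717)*1075)) = 523/(-1101129) + (1268958 + 288686)/((-165*1075)) = 523*(-1/1101129) + 1557644/(-177375) = -523/1101129 + 1557644*(-1/177375) = -523/1101129 - 141604/16125 = -51977568097/5918568375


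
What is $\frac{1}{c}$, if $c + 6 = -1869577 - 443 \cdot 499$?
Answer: $- \frac{1}{2090640} \approx -4.7832 \cdot 10^{-7}$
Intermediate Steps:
$c = -2090640$ ($c = -6 - \left(1869577 + 443 \cdot 499\right) = -6 - 2090634 = -2090640$)
$\frac{1}{c} = \frac{1}{-2090640} = - \frac{1}{2090640}$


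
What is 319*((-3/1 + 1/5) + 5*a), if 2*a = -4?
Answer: -20416/5 ≈ -4083.2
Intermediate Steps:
a = -2 (a = (1/2)*(-4) = -2)
319*((-3/1 + 1/5) + 5*a) = 319*((-3/1 + 1/5) + 5*(-2)) = 319*((-3*1 + 1*(1/5)) - 10) = 319*((-3 + 1/5) - 10) = 319*(-14/5 - 10) = 319*(-64/5) = -20416/5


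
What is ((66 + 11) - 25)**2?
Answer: 2704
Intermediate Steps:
((66 + 11) - 25)**2 = (77 - 25)**2 = 52**2 = 2704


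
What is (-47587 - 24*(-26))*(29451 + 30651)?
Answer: -2822570226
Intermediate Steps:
(-47587 - 24*(-26))*(29451 + 30651) = (-47587 + 624)*60102 = -46963*60102 = -2822570226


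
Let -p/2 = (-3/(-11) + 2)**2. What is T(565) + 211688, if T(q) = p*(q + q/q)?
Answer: 24906748/121 ≈ 2.0584e+5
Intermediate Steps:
p = -1250/121 (p = -2*(-3/(-11) + 2)**2 = -2*(-3*(-1/11) + 2)**2 = -2*(3/11 + 2)**2 = -2*(25/11)**2 = -2*625/121 = -1250/121 ≈ -10.331)
T(q) = -1250/121 - 1250*q/121 (T(q) = -1250*(q + q/q)/121 = -1250*(q + 1)/121 = -1250*(1 + q)/121 = -1250/121 - 1250*q/121)
T(565) + 211688 = (-1250/121 - 1250/121*565) + 211688 = (-1250/121 - 706250/121) + 211688 = -707500/121 + 211688 = 24906748/121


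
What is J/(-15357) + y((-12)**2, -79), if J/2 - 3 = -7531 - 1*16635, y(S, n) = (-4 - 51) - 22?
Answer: -1134163/15357 ≈ -73.853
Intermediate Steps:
y(S, n) = -77 (y(S, n) = -55 - 22 = -77)
J = -48326 (J = 6 + 2*(-7531 - 1*16635) = 6 + 2*(-7531 - 16635) = 6 + 2*(-24166) = 6 - 48332 = -48326)
J/(-15357) + y((-12)**2, -79) = -48326/(-15357) - 77 = -48326*(-1/15357) - 77 = 48326/15357 - 77 = -1134163/15357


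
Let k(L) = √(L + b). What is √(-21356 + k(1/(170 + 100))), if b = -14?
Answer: √(-19220400 + 10*I*√113370)/30 ≈ 0.0128 + 146.14*I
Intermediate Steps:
k(L) = √(-14 + L) (k(L) = √(L - 14) = √(-14 + L))
√(-21356 + k(1/(170 + 100))) = √(-21356 + √(-14 + 1/(170 + 100))) = √(-21356 + √(-14 + 1/270)) = √(-21356 + √(-3779/270)) = √(-21356 + I*√113370/90)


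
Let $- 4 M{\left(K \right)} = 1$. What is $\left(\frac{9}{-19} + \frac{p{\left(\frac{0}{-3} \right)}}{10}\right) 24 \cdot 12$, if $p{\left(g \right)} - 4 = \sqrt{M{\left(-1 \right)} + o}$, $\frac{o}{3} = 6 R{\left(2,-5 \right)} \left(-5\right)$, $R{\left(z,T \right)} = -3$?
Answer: $- \frac{2016}{95} + \frac{72 \sqrt{1079}}{5} \approx 451.79$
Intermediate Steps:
$M{\left(K \right)} = - \frac{1}{4}$ ($M{\left(K \right)} = \left(- \frac{1}{4}\right) 1 = - \frac{1}{4}$)
$o = 270$ ($o = 3 \cdot 6 \left(-3\right) \left(-5\right) = 3 \left(\left(-18\right) \left(-5\right)\right) = 3 \cdot 90 = 270$)
$p{\left(g \right)} = 4 + \frac{\sqrt{1079}}{2}$ ($p{\left(g \right)} = 4 + \sqrt{- \frac{1}{4} + 270} = 4 + \sqrt{\frac{1079}{4}} = 4 + \frac{\sqrt{1079}}{2}$)
$\left(\frac{9}{-19} + \frac{p{\left(\frac{0}{-3} \right)}}{10}\right) 24 \cdot 12 = \left(\frac{9}{-19} + \frac{4 + \frac{\sqrt{1079}}{2}}{10}\right) 24 \cdot 12 = \left(9 \left(- \frac{1}{19}\right) + \left(4 + \frac{\sqrt{1079}}{2}\right) \frac{1}{10}\right) 24 \cdot 12 = \left(- \frac{9}{19} + \left(\frac{2}{5} + \frac{\sqrt{1079}}{20}\right)\right) 24 \cdot 12 = \left(- \frac{7}{95} + \frac{\sqrt{1079}}{20}\right) 24 \cdot 12 = \left(- \frac{168}{95} + \frac{6 \sqrt{1079}}{5}\right) 12 = - \frac{2016}{95} + \frac{72 \sqrt{1079}}{5}$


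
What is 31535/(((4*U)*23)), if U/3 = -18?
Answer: -31535/4968 ≈ -6.3476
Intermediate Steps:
U = -54 (U = 3*(-18) = -54)
31535/(((4*U)*23)) = 31535/(((4*(-54))*23)) = 31535/((-216*23)) = 31535/(-4968) = 31535*(-1/4968) = -31535/4968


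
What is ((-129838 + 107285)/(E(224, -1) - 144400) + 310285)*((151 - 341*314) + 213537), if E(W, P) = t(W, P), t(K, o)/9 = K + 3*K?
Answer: 2255048063351091/68168 ≈ 3.3081e+10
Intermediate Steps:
t(K, o) = 36*K (t(K, o) = 9*(K + 3*K) = 9*(4*K) = 36*K)
E(W, P) = 36*W
((-129838 + 107285)/(E(224, -1) - 144400) + 310285)*((151 - 341*314) + 213537) = ((-129838 + 107285)/(36*224 - 144400) + 310285)*((151 - 341*314) + 213537) = (-22553/(8064 - 144400) + 310285)*((151 - 107074) + 213537) = (-22553/(-136336) + 310285)*(-106923 + 213537) = (-22553*(-1/136336) + 310285)*106614 = (22553/136336 + 310285)*106614 = (42303038313/136336)*106614 = 2255048063351091/68168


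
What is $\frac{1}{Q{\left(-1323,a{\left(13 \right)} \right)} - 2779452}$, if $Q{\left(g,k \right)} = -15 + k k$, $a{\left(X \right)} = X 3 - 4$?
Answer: $- \frac{1}{2778242} \approx -3.5994 \cdot 10^{-7}$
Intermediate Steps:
$a{\left(X \right)} = -4 + 3 X$ ($a{\left(X \right)} = 3 X - 4 = -4 + 3 X$)
$Q{\left(g,k \right)} = -15 + k^{2}$
$\frac{1}{Q{\left(-1323,a{\left(13 \right)} \right)} - 2779452} = \frac{1}{\left(-15 + \left(-4 + 3 \cdot 13\right)^{2}\right) - 2779452} = \frac{1}{\left(-15 + \left(-4 + 39\right)^{2}\right) - 2779452} = \frac{1}{\left(-15 + 35^{2}\right) - 2779452} = \frac{1}{\left(-15 + 1225\right) - 2779452} = \frac{1}{1210 - 2779452} = \frac{1}{-2778242} = - \frac{1}{2778242}$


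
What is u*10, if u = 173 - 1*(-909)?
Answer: 10820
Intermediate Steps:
u = 1082 (u = 173 + 909 = 1082)
u*10 = 1082*10 = 10820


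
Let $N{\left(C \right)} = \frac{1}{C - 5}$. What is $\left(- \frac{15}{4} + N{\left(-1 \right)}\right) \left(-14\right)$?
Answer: $\frac{329}{6} \approx 54.833$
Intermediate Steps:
$N{\left(C \right)} = \frac{1}{-5 + C}$
$\left(- \frac{15}{4} + N{\left(-1 \right)}\right) \left(-14\right) = \left(- \frac{15}{4} + \frac{1}{-5 - 1}\right) \left(-14\right) = \left(\left(-15\right) \frac{1}{4} + \frac{1}{-6}\right) \left(-14\right) = \left(- \frac{15}{4} - \frac{1}{6}\right) \left(-14\right) = \left(- \frac{47}{12}\right) \left(-14\right) = \frac{329}{6}$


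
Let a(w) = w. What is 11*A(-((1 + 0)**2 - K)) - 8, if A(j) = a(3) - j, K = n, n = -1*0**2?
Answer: 36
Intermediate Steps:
n = 0 (n = -1*0 = 0)
K = 0
A(j) = 3 - j
11*A(-((1 + 0)**2 - K)) - 8 = 11*(3 - (-1)*((1 + 0)**2 - 1*0)) - 8 = 11*(3 - (-1)*(1**2 + 0)) - 8 = 11*(3 - (-1)*(1 + 0)) - 8 = 11*(3 - (-1)) - 8 = 11*(3 - 1*(-1)) - 8 = 11*(3 + 1) - 8 = 11*4 - 8 = 44 - 8 = 36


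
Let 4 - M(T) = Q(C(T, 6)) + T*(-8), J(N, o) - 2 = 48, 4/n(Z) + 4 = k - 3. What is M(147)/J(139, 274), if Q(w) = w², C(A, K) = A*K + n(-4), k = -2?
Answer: -31426388/2025 ≈ -15519.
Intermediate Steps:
n(Z) = -4/9 (n(Z) = 4/(-4 + (-2 - 3)) = 4/(-4 - 5) = 4/(-9) = 4*(-⅑) = -4/9)
J(N, o) = 50 (J(N, o) = 2 + 48 = 50)
C(A, K) = -4/9 + A*K (C(A, K) = A*K - 4/9 = -4/9 + A*K)
M(T) = 4 - (-4/9 + 6*T)² + 8*T (M(T) = 4 - ((-4/9 + T*6)² + T*(-8)) = 4 - ((-4/9 + 6*T)² - 8*T) = 4 + (-(-4/9 + 6*T)² + 8*T) = 4 - (-4/9 + 6*T)² + 8*T)
M(147)/J(139, 274) = (308/81 - 36*147² + (40/3)*147)/50 = (308/81 - 36*21609 + 1960)*(1/50) = (308/81 - 777924 + 1960)*(1/50) = -62852776/81*1/50 = -31426388/2025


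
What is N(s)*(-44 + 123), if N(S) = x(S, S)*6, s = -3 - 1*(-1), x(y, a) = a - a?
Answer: 0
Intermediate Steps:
x(y, a) = 0
s = -2 (s = -3 + 1 = -2)
N(S) = 0 (N(S) = 0*6 = 0)
N(s)*(-44 + 123) = 0*(-44 + 123) = 0*79 = 0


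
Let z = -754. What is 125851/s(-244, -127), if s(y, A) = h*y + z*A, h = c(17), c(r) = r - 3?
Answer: 125851/92342 ≈ 1.3629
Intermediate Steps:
c(r) = -3 + r
h = 14 (h = -3 + 17 = 14)
s(y, A) = -754*A + 14*y (s(y, A) = 14*y - 754*A = -754*A + 14*y)
125851/s(-244, -127) = 125851/(-754*(-127) + 14*(-244)) = 125851/(95758 - 3416) = 125851/92342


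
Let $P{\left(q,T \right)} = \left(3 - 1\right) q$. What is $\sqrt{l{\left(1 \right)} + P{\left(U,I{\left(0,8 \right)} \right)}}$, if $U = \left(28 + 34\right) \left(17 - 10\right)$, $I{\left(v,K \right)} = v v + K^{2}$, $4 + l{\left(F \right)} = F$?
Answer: $\sqrt{865} \approx 29.411$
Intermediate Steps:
$l{\left(F \right)} = -4 + F$
$I{\left(v,K \right)} = K^{2} + v^{2}$ ($I{\left(v,K \right)} = v^{2} + K^{2} = K^{2} + v^{2}$)
$U = 434$ ($U = 62 \cdot 7 = 434$)
$P{\left(q,T \right)} = 2 q$
$\sqrt{l{\left(1 \right)} + P{\left(U,I{\left(0,8 \right)} \right)}} = \sqrt{\left(-4 + 1\right) + 2 \cdot 434} = \sqrt{-3 + 868} = \sqrt{865}$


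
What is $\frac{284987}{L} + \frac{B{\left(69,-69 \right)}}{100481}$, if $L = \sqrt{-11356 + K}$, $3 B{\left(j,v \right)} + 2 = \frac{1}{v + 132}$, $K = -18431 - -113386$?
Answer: $- \frac{125}{18990909} + \frac{284987 \sqrt{83599}}{83599} \approx 985.65$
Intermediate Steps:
$K = 94955$ ($K = -18431 + 113386 = 94955$)
$B{\left(j,v \right)} = - \frac{2}{3} + \frac{1}{3 \left(132 + v\right)}$ ($B{\left(j,v \right)} = - \frac{2}{3} + \frac{1}{3 \left(v + 132\right)} = - \frac{2}{3} + \frac{1}{3 \left(132 + v\right)}$)
$L = \sqrt{83599}$ ($L = \sqrt{-11356 + 94955} = \sqrt{83599} \approx 289.13$)
$\frac{284987}{L} + \frac{B{\left(69,-69 \right)}}{100481} = \frac{284987}{\sqrt{83599}} + \frac{\frac{1}{3} \frac{1}{132 - 69} \left(-263 - -138\right)}{100481} = 284987 \frac{\sqrt{83599}}{83599} + \frac{-263 + 138}{3 \cdot 63} \cdot \frac{1}{100481} = \frac{284987 \sqrt{83599}}{83599} + \frac{1}{3} \cdot \frac{1}{63} \left(-125\right) \frac{1}{100481} = \frac{284987 \sqrt{83599}}{83599} - \frac{125}{18990909} = - \frac{125}{18990909} + \frac{284987 \sqrt{83599}}{83599}$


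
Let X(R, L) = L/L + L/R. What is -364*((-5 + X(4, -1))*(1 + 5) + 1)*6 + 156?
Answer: 53664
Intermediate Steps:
X(R, L) = 1 + L/R
-364*((-5 + X(4, -1))*(1 + 5) + 1)*6 + 156 = -364*((-5 + (-1 + 4)/4)*(1 + 5) + 1)*6 + 156 = -364*((-5 + (¼)*3)*6 + 1)*6 + 156 = -364*((-5 + ¾)*6 + 1)*6 + 156 = -364*(-17/4*6 + 1)*6 + 156 = -364*(-51/2 + 1)*6 + 156 = -(-8918)*6 + 156 = -364*(-147) + 156 = 53508 + 156 = 53664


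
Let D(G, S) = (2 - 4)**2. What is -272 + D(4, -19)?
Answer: -268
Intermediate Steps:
D(G, S) = 4 (D(G, S) = (-2)**2 = 4)
-272 + D(4, -19) = -272 + 4 = -268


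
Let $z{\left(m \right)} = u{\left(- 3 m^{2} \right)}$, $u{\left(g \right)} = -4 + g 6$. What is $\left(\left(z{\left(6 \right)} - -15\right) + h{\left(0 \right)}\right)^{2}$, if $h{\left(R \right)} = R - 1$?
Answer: $407044$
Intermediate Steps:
$u{\left(g \right)} = -4 + 6 g$
$z{\left(m \right)} = -4 - 18 m^{2}$ ($z{\left(m \right)} = -4 + 6 \left(- 3 m^{2}\right) = -4 - 18 m^{2}$)
$h{\left(R \right)} = -1 + R$
$\left(\left(z{\left(6 \right)} - -15\right) + h{\left(0 \right)}\right)^{2} = \left(\left(\left(-4 - 18 \cdot 6^{2}\right) - -15\right) + \left(-1 + 0\right)\right)^{2} = \left(\left(\left(-4 - 648\right) + 15\right) - 1\right)^{2} = \left(\left(-652 + 15\right) - 1\right)^{2} = \left(-637 - 1\right)^{2} = \left(-638\right)^{2} = 407044$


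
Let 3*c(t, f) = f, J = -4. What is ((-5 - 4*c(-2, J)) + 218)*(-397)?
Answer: -260035/3 ≈ -86678.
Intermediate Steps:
c(t, f) = f/3
((-5 - 4*c(-2, J)) + 218)*(-397) = ((-5 - 4*(-4)/3) + 218)*(-397) = ((-5 - 4*(-4/3)) + 218)*(-397) = ((-5 + 16/3) + 218)*(-397) = (⅓ + 218)*(-397) = (655/3)*(-397) = -260035/3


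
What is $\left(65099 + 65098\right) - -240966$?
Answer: $371163$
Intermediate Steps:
$\left(65099 + 65098\right) - -240966 = 130197 + 240966 = 371163$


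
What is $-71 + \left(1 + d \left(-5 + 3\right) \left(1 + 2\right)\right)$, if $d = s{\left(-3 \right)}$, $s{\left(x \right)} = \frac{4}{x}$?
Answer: $-62$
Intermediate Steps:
$d = - \frac{4}{3}$ ($d = \frac{4}{-3} = 4 \left(- \frac{1}{3}\right) = - \frac{4}{3} \approx -1.3333$)
$-71 + \left(1 + d \left(-5 + 3\right) \left(1 + 2\right)\right) = -71 - \left(-1 + \frac{4 \left(-5 + 3\right) \left(1 + 2\right)}{3}\right) = -71 - \left(-1 + \frac{4 \left(\left(-2\right) 3\right)}{3}\right) = -71 + \left(1 - -8\right) = -71 + \left(1 + 8\right) = -71 + 9 = -62$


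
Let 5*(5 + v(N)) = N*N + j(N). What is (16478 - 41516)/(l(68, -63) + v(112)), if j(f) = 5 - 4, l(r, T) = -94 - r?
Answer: -12519/1171 ≈ -10.691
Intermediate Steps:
j(f) = 1
v(N) = -24/5 + N**2/5 (v(N) = -5 + (N*N + 1)/5 = -5 + (N**2 + 1)/5 = -5 + (1 + N**2)/5 = -5 + (1/5 + N**2/5) = -24/5 + N**2/5)
(16478 - 41516)/(l(68, -63) + v(112)) = (16478 - 41516)/((-94 - 1*68) + (-24/5 + (1/5)*112**2)) = -25038/((-94 - 68) + (-24/5 + (1/5)*12544)) = -25038/(-162 + (-24/5 + 12544/5)) = -25038/(-162 + 2504) = -25038/2342 = -25038*1/2342 = -12519/1171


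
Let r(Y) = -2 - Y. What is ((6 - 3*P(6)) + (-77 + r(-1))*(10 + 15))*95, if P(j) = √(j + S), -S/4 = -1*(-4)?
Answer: -184680 - 285*I*√10 ≈ -1.8468e+5 - 901.25*I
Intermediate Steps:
S = -16 (S = -(-4)*(-4) = -4*4 = -16)
P(j) = √(-16 + j) (P(j) = √(j - 16) = √(-16 + j))
((6 - 3*P(6)) + (-77 + r(-1))*(10 + 15))*95 = ((6 - 3*√(-16 + 6)) + (-77 + (-2 - 1*(-1)))*(10 + 15))*95 = ((6 - 3*I*√10) + (-77 + (-2 + 1))*25)*95 = ((6 - 3*I*√10) + (-77 - 1)*25)*95 = ((6 - 3*I*√10) - 78*25)*95 = ((6 - 3*I*√10) - 1950)*95 = (-1944 - 3*I*√10)*95 = -184680 - 285*I*√10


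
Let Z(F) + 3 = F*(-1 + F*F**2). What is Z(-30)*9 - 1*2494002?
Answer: 4796241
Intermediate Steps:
Z(F) = -3 + F*(-1 + F**3) (Z(F) = -3 + F*(-1 + F*F**2) = -3 + F*(-1 + F**3))
Z(-30)*9 - 1*2494002 = (-3 + (-30)**4 - 1*(-30))*9 - 1*2494002 = (-3 + 810000 + 30)*9 - 2494002 = 810027*9 - 2494002 = 7290243 - 2494002 = 4796241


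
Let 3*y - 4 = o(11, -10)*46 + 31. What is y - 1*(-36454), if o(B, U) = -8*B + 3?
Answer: 105487/3 ≈ 35162.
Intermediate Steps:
o(B, U) = 3 - 8*B
y = -3875/3 (y = 4/3 + ((3 - 8*11)*46 + 31)/3 = 4/3 + ((3 - 88)*46 + 31)/3 = 4/3 + (-85*46 + 31)/3 = 4/3 + (-3910 + 31)/3 = 4/3 + (⅓)*(-3879) = 4/3 - 1293 = -3875/3 ≈ -1291.7)
y - 1*(-36454) = -3875/3 - 1*(-36454) = -3875/3 + 36454 = 105487/3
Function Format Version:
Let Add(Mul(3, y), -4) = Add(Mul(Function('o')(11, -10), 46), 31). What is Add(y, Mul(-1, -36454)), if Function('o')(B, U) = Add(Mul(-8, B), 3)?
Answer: Rational(105487, 3) ≈ 35162.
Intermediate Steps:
Function('o')(B, U) = Add(3, Mul(-8, B))
y = Rational(-3875, 3) (y = Add(Rational(4, 3), Mul(Rational(1, 3), Add(Mul(Add(3, Mul(-8, 11)), 46), 31))) = Add(Rational(4, 3), Mul(Rational(1, 3), Add(Mul(Add(3, -88), 46), 31))) = Add(Rational(4, 3), Mul(Rational(1, 3), Add(Mul(-85, 46), 31))) = Add(Rational(4, 3), Mul(Rational(1, 3), Add(-3910, 31))) = Add(Rational(4, 3), Mul(Rational(1, 3), -3879)) = Add(Rational(4, 3), -1293) = Rational(-3875, 3) ≈ -1291.7)
Add(y, Mul(-1, -36454)) = Add(Rational(-3875, 3), Mul(-1, -36454)) = Add(Rational(-3875, 3), 36454) = Rational(105487, 3)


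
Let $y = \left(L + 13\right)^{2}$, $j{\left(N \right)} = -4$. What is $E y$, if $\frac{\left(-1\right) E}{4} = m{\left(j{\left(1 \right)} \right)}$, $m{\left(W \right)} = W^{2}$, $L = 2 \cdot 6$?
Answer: $-40000$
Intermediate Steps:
$L = 12$
$y = 625$ ($y = \left(12 + 13\right)^{2} = 25^{2} = 625$)
$E = -64$ ($E = - 4 \left(-4\right)^{2} = \left(-4\right) 16 = -64$)
$E y = \left(-64\right) 625 = -40000$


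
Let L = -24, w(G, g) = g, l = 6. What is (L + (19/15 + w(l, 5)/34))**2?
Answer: 132687361/260100 ≈ 510.14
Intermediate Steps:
(L + (19/15 + w(l, 5)/34))**2 = (-24 + (19/15 + 5/34))**2 = (-24 + 721/510)**2 = (-11519/510)**2 = 132687361/260100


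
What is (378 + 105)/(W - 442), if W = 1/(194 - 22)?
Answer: -27692/25341 ≈ -1.0928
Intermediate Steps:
W = 1/172 ≈ 0.0058140
(378 + 105)/(W - 442) = (378 + 105)/(1/172 - 442) = 483/(-76023/172) = 483*(-172/76023) = -27692/25341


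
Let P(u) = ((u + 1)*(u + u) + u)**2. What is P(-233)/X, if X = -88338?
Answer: -11637878641/88338 ≈ -1.3174e+5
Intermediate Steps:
P(u) = (u + 2*u*(1 + u))**2 (P(u) = ((1 + u)*(2*u) + u)**2 = (2*u*(1 + u) + u)**2 = (u + 2*u*(1 + u))**2)
P(-233)/X = ((-233)**2*(3 + 2*(-233))**2)/(-88338) = (54289*(3 - 466)**2)*(-1/88338) = (54289*(-463)**2)*(-1/88338) = (54289*214369)*(-1/88338) = 11637878641*(-1/88338) = -11637878641/88338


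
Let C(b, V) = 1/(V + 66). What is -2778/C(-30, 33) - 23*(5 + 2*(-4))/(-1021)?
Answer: -280797531/1021 ≈ -2.7502e+5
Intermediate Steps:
C(b, V) = 1/(66 + V)
-2778/C(-30, 33) - 23*(5 + 2*(-4))/(-1021) = -2778/(1/(66 + 33)) - 23*(5 + 2*(-4))/(-1021) = -2778/(1/99) - 23*(5 - 8)*(-1/1021) = -2778/1/99 - 23*(-3)*(-1/1021) = -2778*99 + 69*(-1/1021) = -275022 - 69/1021 = -280797531/1021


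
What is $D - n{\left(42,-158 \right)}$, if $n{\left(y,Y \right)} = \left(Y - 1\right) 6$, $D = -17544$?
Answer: $-16590$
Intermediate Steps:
$n{\left(y,Y \right)} = -6 + 6 Y$ ($n{\left(y,Y \right)} = \left(-1 + Y\right) 6 = -6 + 6 Y$)
$D - n{\left(42,-158 \right)} = -17544 - \left(-6 + 6 \left(-158\right)\right) = -17544 - \left(-6 - 948\right) = -17544 - -954 = -17544 + 954 = -16590$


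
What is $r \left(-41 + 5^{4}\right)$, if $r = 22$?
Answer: $12848$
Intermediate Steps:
$r \left(-41 + 5^{4}\right) = 22 \left(-41 + 5^{4}\right) = 22 \left(-41 + 625\right) = 22 \cdot 584 = 12848$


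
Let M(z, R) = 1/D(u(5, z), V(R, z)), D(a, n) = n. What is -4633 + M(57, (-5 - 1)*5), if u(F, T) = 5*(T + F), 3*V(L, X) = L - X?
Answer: -134358/29 ≈ -4633.0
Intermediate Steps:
V(L, X) = -X/3 + L/3 (V(L, X) = (L - X)/3 = -X/3 + L/3)
u(F, T) = 5*F + 5*T (u(F, T) = 5*(F + T) = 5*F + 5*T)
M(z, R) = 1/(-z/3 + R/3)
-4633 + M(57, (-5 - 1)*5) = -4633 + 3/((-5 - 1)*5 - 1*57) = -4633 + 3/(-6*5 - 57) = -4633 + 3/(-30 - 57) = -4633 + 3/(-87) = -4633 + 3*(-1/87) = -4633 - 1/29 = -134358/29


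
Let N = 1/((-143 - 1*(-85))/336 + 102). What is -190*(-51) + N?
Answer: 165766998/17107 ≈ 9690.0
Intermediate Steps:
N = 168/17107 (N = 1/((-143 + 85)*(1/336) + 102) = 1/(-58*1/336 + 102) = 1/(-29/168 + 102) = 1/(17107/168) = 168/17107 ≈ 0.0098205)
-190*(-51) + N = -190*(-51) + 168/17107 = 9690 + 168/17107 = 165766998/17107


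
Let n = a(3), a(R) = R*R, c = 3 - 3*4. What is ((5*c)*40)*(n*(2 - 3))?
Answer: 16200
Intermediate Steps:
c = -9 (c = 3 - 12 = -9)
a(R) = R**2
n = 9 (n = 3**2 = 9)
((5*c)*40)*(n*(2 - 3)) = ((5*(-9))*40)*(9*(2 - 3)) = (-45*40)*(9*(-1)) = -1800*(-9) = 16200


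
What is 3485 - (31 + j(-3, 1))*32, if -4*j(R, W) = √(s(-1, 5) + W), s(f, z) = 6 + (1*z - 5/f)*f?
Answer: 2493 + 8*I*√3 ≈ 2493.0 + 13.856*I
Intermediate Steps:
s(f, z) = 6 + f*(z - 5/f) (s(f, z) = 6 + (z - 5/f)*f = 6 + f*(z - 5/f))
j(R, W) = -√(-4 + W)/4 (j(R, W) = -√((1 - 1*5) + W)/4 = -√((1 - 5) + W)/4 = -√(-4 + W)/4)
3485 - (31 + j(-3, 1))*32 = 3485 - (31 - √(-4 + 1)/4)*32 = 3485 - (31 - I*√3/4)*32 = 3485 - (992 - 8*I*√3) = 3485 + (-992 + 8*I*√3) = 2493 + 8*I*√3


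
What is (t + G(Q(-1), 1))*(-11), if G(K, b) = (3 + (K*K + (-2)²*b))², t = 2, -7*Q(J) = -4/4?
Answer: -1354518/2401 ≈ -564.15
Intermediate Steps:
Q(J) = ⅐ (Q(J) = -(-4)/(7*4) = -⅐*(-1) = ⅐)
G(K, b) = (3 + K² + 4*b)² (G(K, b) = (3 + (K² + 4*b))² = (3 + K² + 4*b)²)
(t + G(Q(-1), 1))*(-11) = (2 + (3 + (⅐)² + 4*1)²)*(-11) = (2 + (3 + 1/49 + 4)²)*(-11) = (2 + (344/49)²)*(-11) = (2 + 118336/2401)*(-11) = (123138/2401)*(-11) = -1354518/2401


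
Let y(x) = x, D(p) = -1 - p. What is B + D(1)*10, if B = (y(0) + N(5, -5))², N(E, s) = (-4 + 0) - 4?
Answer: 44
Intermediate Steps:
N(E, s) = -8 (N(E, s) = -4 - 4 = -8)
B = 64 (B = (0 - 8)² = (-8)² = 64)
B + D(1)*10 = 64 + (-1 - 1*1)*10 = 64 + (-1 - 1)*10 = 64 - 2*10 = 64 - 20 = 44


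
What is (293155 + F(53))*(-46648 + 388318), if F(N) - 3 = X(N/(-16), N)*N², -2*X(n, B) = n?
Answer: 1628046104055/16 ≈ 1.0175e+11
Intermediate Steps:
X(n, B) = -n/2
F(N) = 3 + N³/32 (F(N) = 3 + (-N/(2*(-16)))*N² = 3 + (-N*(-1)/(2*16))*N² = 3 + (-(-1)*N/32)*N² = 3 + (N/32)*N² = 3 + N³/32)
(293155 + F(53))*(-46648 + 388318) = (293155 + (3 + (1/32)*53³))*(-46648 + 388318) = (293155 + (3 + (1/32)*148877))*341670 = (293155 + (3 + 148877/32))*341670 = (293155 + 148973/32)*341670 = (9529933/32)*341670 = 1628046104055/16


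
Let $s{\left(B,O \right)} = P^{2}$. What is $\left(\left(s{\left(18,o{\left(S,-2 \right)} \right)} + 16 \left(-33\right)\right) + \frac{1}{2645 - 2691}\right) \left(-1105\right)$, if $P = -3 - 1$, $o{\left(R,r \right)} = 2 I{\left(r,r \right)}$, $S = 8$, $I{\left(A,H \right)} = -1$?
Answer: $\frac{26026065}{46} \approx 5.6578 \cdot 10^{5}$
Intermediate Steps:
$o{\left(R,r \right)} = -2$ ($o{\left(R,r \right)} = 2 \left(-1\right) = -2$)
$P = -4$ ($P = -3 - 1 = -4$)
$s{\left(B,O \right)} = 16$ ($s{\left(B,O \right)} = \left(-4\right)^{2} = 16$)
$\left(\left(s{\left(18,o{\left(S,-2 \right)} \right)} + 16 \left(-33\right)\right) + \frac{1}{2645 - 2691}\right) \left(-1105\right) = \left(\left(16 + 16 \left(-33\right)\right) + \frac{1}{2645 - 2691}\right) \left(-1105\right) = \left(\left(16 - 528\right) + \frac{1}{-46}\right) \left(-1105\right) = \left(-512 - \frac{1}{46}\right) \left(-1105\right) = \left(- \frac{23553}{46}\right) \left(-1105\right) = \frac{26026065}{46}$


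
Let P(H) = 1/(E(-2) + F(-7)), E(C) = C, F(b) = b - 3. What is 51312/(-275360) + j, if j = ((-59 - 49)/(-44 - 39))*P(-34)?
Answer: -421071/1428430 ≈ -0.29478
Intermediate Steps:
F(b) = -3 + b
P(H) = -1/12 (P(H) = 1/(-2 + (-3 - 7)) = 1/(-2 - 10) = 1/(-12) = -1/12)
j = -9/83 (j = ((-59 - 49)/(-44 - 39))*(-1/12) = -108/(-83)*(-1/12) = -108*(-1/83)*(-1/12) = (108/83)*(-1/12) = -9/83 ≈ -0.10843)
51312/(-275360) + j = 51312/(-275360) - 9/83 = 51312*(-1/275360) - 9/83 = -3207/17210 - 9/83 = -421071/1428430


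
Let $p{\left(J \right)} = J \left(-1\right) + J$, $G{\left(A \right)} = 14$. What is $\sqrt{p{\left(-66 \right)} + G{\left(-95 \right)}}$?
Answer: $\sqrt{14} \approx 3.7417$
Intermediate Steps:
$p{\left(J \right)} = 0$ ($p{\left(J \right)} = - J + J = 0$)
$\sqrt{p{\left(-66 \right)} + G{\left(-95 \right)}} = \sqrt{0 + 14} = \sqrt{14}$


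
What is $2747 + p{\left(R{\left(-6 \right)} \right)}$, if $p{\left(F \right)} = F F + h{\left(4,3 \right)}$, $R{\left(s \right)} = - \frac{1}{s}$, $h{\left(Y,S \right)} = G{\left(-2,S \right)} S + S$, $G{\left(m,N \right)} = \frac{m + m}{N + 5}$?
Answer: $\frac{98947}{36} \approx 2748.5$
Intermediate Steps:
$G{\left(m,N \right)} = \frac{2 m}{5 + N}$
$h{\left(Y,S \right)} = S - \frac{4 S}{5 + S}$ ($h{\left(Y,S \right)} = 2 \left(-2\right) \frac{1}{5 + S} S + S = - \frac{4}{5 + S} S + S = - \frac{4 S}{5 + S} + S = S - \frac{4 S}{5 + S}$)
$p{\left(F \right)} = \frac{3}{2} + F^{2}$ ($p{\left(F \right)} = F F + \frac{3 \left(1 + 3\right)}{5 + 3} = F^{2} + 3 \cdot \frac{1}{8} \cdot 4 = F^{2} + \frac{3}{2} = \frac{3}{2} + F^{2}$)
$2747 + p{\left(R{\left(-6 \right)} \right)} = 2747 + \left(\frac{3}{2} + \left(- \frac{1}{-6}\right)^{2}\right) = 2747 + \left(\frac{3}{2} + \left(\left(-1\right) \left(- \frac{1}{6}\right)\right)^{2}\right) = 2747 + \left(\frac{3}{2} + \left(\frac{1}{6}\right)^{2}\right) = 2747 + \left(\frac{3}{2} + \frac{1}{36}\right) = 2747 + \frac{55}{36} = \frac{98947}{36}$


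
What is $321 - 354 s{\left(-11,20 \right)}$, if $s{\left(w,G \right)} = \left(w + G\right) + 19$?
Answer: $-9591$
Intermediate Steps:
$s{\left(w,G \right)} = 19 + G + w$ ($s{\left(w,G \right)} = \left(G + w\right) + 19 = 19 + G + w$)
$321 - 354 s{\left(-11,20 \right)} = 321 - 354 \left(19 + 20 - 11\right) = 321 - 9912 = -9591$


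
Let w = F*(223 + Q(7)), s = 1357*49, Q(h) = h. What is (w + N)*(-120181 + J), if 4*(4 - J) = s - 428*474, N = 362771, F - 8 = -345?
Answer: -98223634869/4 ≈ -2.4556e+10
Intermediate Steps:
F = -337 (F = 8 - 345 = -337)
s = 66493
w = -77510 (w = -337*(223 + 7) = -337*230 = -77510)
J = 136395/4 (J = 4 - (66493 - 428*474)/4 = 4 - (66493 - 202872)/4 = 4 - ¼*(-136379) = 4 + 136379/4 = 136395/4 ≈ 34099.)
(w + N)*(-120181 + J) = (-77510 + 362771)*(-120181 + 136395/4) = 285261*(-344329/4) = -98223634869/4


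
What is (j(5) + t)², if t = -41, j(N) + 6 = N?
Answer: 1764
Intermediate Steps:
j(N) = -6 + N
(j(5) + t)² = ((-6 + 5) - 41)² = (-1 - 41)² = (-42)² = 1764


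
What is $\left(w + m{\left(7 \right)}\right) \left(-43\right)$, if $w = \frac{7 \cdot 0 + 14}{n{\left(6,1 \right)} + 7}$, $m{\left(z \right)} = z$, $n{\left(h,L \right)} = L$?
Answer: $- \frac{1505}{4} \approx -376.25$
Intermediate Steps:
$w = \frac{7}{4}$ ($w = \frac{7 \cdot 0 + 14}{1 + 7} = \frac{0 + 14}{8} = 14 \cdot \frac{1}{8} = \frac{7}{4} \approx 1.75$)
$\left(w + m{\left(7 \right)}\right) \left(-43\right) = \left(\frac{7}{4} + 7\right) \left(-43\right) = \frac{35}{4} \left(-43\right) = - \frac{1505}{4}$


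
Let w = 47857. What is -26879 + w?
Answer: 20978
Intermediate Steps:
-26879 + w = -26879 + 47857 = 20978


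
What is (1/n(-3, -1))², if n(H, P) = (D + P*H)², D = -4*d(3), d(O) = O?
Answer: 1/6561 ≈ 0.00015242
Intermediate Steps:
D = -12 (D = -4*3 = -12)
n(H, P) = (-12 + H*P)² (n(H, P) = (-12 + P*H)² = (-12 + H*P)²)
(1/n(-3, -1))² = (1/((-12 - 3*(-1))²))² = (1/((-12 + 3)²))² = (1/((-9)²))² = (1/81)² = 1/6561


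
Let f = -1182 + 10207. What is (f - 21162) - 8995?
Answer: -21132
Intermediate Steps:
f = 9025
(f - 21162) - 8995 = (9025 - 21162) - 8995 = -12137 - 8995 = -21132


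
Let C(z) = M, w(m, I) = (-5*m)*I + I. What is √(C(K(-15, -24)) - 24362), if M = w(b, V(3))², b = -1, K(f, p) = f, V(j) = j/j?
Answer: I*√24326 ≈ 155.97*I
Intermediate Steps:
V(j) = 1
w(m, I) = I - 5*I*m (w(m, I) = -5*I*m + I = I - 5*I*m)
M = 36 (M = (1*(1 - 5*(-1)))² = (1*(1 + 5))² = (1*6)² = 6² = 36)
C(z) = 36
√(C(K(-15, -24)) - 24362) = √(36 - 24362) = √(-24326) = I*√24326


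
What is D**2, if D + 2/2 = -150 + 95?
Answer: 3136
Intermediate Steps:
D = -56 (D = -1 + (-150 + 95) = -1 - 55 = -56)
D**2 = (-56)**2 = 3136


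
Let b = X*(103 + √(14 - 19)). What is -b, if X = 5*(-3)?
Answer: 1545 + 15*I*√5 ≈ 1545.0 + 33.541*I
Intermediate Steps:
X = -15
b = -1545 - 15*I*√5 (b = -15*(103 + √(14 - 19)) = -15*(103 + √(-5)) = -15*(103 + I*√5) = -1545 - 15*I*√5 ≈ -1545.0 - 33.541*I)
-b = -(-1545 - 15*I*√5) = 1545 + 15*I*√5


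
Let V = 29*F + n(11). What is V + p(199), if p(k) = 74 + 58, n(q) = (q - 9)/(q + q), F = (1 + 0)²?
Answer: 1772/11 ≈ 161.09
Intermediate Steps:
F = 1 (F = 1² = 1)
n(q) = (-9 + q)/(2*q) (n(q) = (-9 + q)/((2*q)) = (-9 + q)*(1/(2*q)) = (-9 + q)/(2*q))
p(k) = 132
V = 320/11 (V = 29*1 + (½)*(-9 + 11)/11 = 29 + (½)*(1/11)*2 = 29 + 1/11 = 320/11 ≈ 29.091)
V + p(199) = 320/11 + 132 = 1772/11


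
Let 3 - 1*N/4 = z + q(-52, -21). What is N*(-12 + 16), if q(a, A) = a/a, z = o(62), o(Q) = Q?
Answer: -960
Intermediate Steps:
z = 62
q(a, A) = 1
N = -240 (N = 12 - 4*(62 + 1) = 12 - 4*63 = 12 - 252 = -240)
N*(-12 + 16) = -240*(-12 + 16) = -240*4 = -960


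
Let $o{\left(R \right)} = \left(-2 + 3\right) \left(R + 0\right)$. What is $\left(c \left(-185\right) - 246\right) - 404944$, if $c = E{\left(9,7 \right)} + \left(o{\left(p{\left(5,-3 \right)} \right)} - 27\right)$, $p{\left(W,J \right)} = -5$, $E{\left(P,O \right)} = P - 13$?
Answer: $-398530$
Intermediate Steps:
$E{\left(P,O \right)} = -13 + P$
$o{\left(R \right)} = R$ ($o{\left(R \right)} = 1 R = R$)
$c = -36$ ($c = \left(-13 + 9\right) - 32 = -4 - 32 = -36$)
$\left(c \left(-185\right) - 246\right) - 404944 = \left(\left(-36\right) \left(-185\right) - 246\right) - 404944 = \left(6660 - 246\right) - 404944 = 6414 - 404944 = -398530$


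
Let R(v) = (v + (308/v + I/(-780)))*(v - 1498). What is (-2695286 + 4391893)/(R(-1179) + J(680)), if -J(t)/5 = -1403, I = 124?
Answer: 130019477445/242497886161 ≈ 0.53617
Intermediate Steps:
J(t) = 7015 (J(t) = -5*(-1403) = 7015)
R(v) = (-1498 + v)*(-31/195 + v + 308/v) (R(v) = (v + (308/v + 124/(-780)))*(v - 1498) = (v + (308/v + 124*(-1/780)))*(-1498 + v) = (v + (308/v - 31/195))*(-1498 + v) = (v + (-31/195 + 308/v))*(-1498 + v) = (-31/195 + v + 308/v)*(-1498 + v) = (-1498 + v)*(-31/195 + v + 308/v))
(-2695286 + 4391893)/(R(-1179) + J(680)) = (-2695286 + 4391893)/((106498/195 + (-1179)**2 - 461384/(-1179) - 292141/195*(-1179)) + 7015) = 1696607/((106498/195 + 1390041 - 461384*(-1/1179) + 114811413/65) + 7015) = 1696607/((106498/195 + 1390041 + 461384/1179 + 114811413/65) + 7015) = 1696607/(241960291636/76635 + 7015) = 1696607/(242497886161/76635) = 1696607*(76635/242497886161) = 130019477445/242497886161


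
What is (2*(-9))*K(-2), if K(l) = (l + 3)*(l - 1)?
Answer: 54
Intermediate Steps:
K(l) = (-1 + l)*(3 + l) (K(l) = (3 + l)*(-1 + l) = (-1 + l)*(3 + l))
(2*(-9))*K(-2) = (2*(-9))*(-3 + (-2)² + 2*(-2)) = -18*(-3 + 4 - 4) = -18*(-3) = 54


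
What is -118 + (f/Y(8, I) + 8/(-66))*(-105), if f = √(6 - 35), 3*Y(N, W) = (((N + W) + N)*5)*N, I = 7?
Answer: -1158/11 - 63*I*√29/184 ≈ -105.27 - 1.8438*I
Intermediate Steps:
Y(N, W) = N*(5*W + 10*N)/3 (Y(N, W) = ((((N + W) + N)*5)*N)/3 = (((W + 2*N)*5)*N)/3 = ((5*W + 10*N)*N)/3 = (N*(5*W + 10*N))/3 = N*(5*W + 10*N)/3)
f = I*√29 (f = √(-29) = I*√29 ≈ 5.3852*I)
-118 + (f/Y(8, I) + 8/(-66))*(-105) = -118 + ((I*√29)/(((5/3)*8*(7 + 2*8))) + 8/(-66))*(-105) = -118 + ((I*√29)/(((5/3)*8*(7 + 16))) + 8*(-1/66))*(-105) = -118 + ((I*√29)/(((5/3)*8*23)) - 4/33)*(-105) = -118 + ((I*√29)/(920/3) - 4/33)*(-105) = -118 + ((I*√29)*(3/920) - 4/33)*(-105) = -118 + (3*I*√29/920 - 4/33)*(-105) = -118 + (-4/33 + 3*I*√29/920)*(-105) = -118 + (140/11 - 63*I*√29/184) = -1158/11 - 63*I*√29/184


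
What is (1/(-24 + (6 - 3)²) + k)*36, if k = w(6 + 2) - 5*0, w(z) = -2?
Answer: -372/5 ≈ -74.400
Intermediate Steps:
k = -2 (k = -2 - 5*0 = -2 + 0 = -2)
(1/(-24 + (6 - 3)²) + k)*36 = (1/(-24 + (6 - 3)²) - 2)*36 = (1/(-24 + 3²) - 2)*36 = (1/(-24 + 9) - 2)*36 = (1/(-15) - 2)*36 = (-1/15 - 2)*36 = -31/15*36 = -372/5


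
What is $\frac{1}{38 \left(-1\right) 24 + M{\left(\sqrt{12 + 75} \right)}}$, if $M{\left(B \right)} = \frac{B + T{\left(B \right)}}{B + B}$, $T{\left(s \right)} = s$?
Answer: $- \frac{1}{911} \approx -0.0010977$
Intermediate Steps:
$M{\left(B \right)} = 1$ ($M{\left(B \right)} = \frac{B + B}{B + B} = \frac{2 B}{2 B} = 2 B \frac{1}{2 B} = 1$)
$\frac{1}{38 \left(-1\right) 24 + M{\left(\sqrt{12 + 75} \right)}} = \frac{1}{38 \left(-1\right) 24 + 1} = \frac{1}{\left(-38\right) 24 + 1} = \frac{1}{-912 + 1} = \frac{1}{-911} = - \frac{1}{911}$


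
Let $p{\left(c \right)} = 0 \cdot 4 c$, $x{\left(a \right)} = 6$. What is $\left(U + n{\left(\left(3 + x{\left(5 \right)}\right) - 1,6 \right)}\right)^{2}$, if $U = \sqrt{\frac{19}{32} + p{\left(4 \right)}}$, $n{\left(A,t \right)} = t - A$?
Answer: $\frac{\left(16 - \sqrt{38}\right)^{2}}{64} \approx 1.5115$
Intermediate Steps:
$p{\left(c \right)} = 0$ ($p{\left(c \right)} = 0 c = 0$)
$U = \frac{\sqrt{38}}{8}$ ($U = \sqrt{\frac{19}{32} + 0} = \sqrt{\frac{19}{32}} = \frac{\sqrt{38}}{8} \approx 0.77055$)
$\left(U + n{\left(\left(3 + x{\left(5 \right)}\right) - 1,6 \right)}\right)^{2} = \left(\frac{\sqrt{38}}{8} + \left(6 - \left(\left(3 + 6\right) - 1\right)\right)\right)^{2} = \left(\frac{\sqrt{38}}{8} + \left(6 - \left(9 - 1\right)\right)\right)^{2} = \left(\frac{\sqrt{38}}{8} + \left(6 - 8\right)\right)^{2} = \left(\frac{\sqrt{38}}{8} - 2\right)^{2} = \left(-2 + \frac{\sqrt{38}}{8}\right)^{2}$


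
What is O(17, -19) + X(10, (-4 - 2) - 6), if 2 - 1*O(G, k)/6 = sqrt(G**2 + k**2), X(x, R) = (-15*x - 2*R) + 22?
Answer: -92 - 30*sqrt(26) ≈ -244.97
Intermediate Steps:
X(x, R) = 22 - 15*x - 2*R
O(G, k) = 12 - 6*sqrt(G**2 + k**2)
O(17, -19) + X(10, (-4 - 2) - 6) = (12 - 6*sqrt(17**2 + (-19)**2)) + (22 - 15*10 - 2*((-4 - 2) - 6)) = (12 - 6*sqrt(289 + 361)) + (22 - 150 - 2*(-6 - 6)) = (12 - 30*sqrt(26)) + (22 - 150 - 2*(-12)) = (12 - 30*sqrt(26)) + (22 - 150 + 24) = (12 - 30*sqrt(26)) - 104 = -92 - 30*sqrt(26)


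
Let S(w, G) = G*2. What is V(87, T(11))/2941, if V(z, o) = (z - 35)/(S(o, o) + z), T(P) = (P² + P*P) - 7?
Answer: 52/1638137 ≈ 3.1743e-5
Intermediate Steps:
S(w, G) = 2*G
T(P) = -7 + 2*P² (T(P) = (P² + P²) - 7 = 2*P² - 7 = -7 + 2*P²)
V(z, o) = (-35 + z)/(z + 2*o) (V(z, o) = (z - 35)/(2*o + z) = (-35 + z)/(z + 2*o))
V(87, T(11))/2941 = ((-35 + 87)/(87 + 2*(-7 + 2*11²)))/2941 = (52/(87 + 2*(-7 + 2*121)))*(1/2941) = (52/(87 + 2*(-7 + 242)))*(1/2941) = (52/(87 + 2*235))*(1/2941) = (52/(87 + 470))*(1/2941) = (52/557)*(1/2941) = 52/1638137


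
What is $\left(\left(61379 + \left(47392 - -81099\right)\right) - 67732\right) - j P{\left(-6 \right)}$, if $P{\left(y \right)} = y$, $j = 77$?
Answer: $122600$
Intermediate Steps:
$\left(\left(61379 + \left(47392 - -81099\right)\right) - 67732\right) - j P{\left(-6 \right)} = \left(\left(61379 + \left(47392 - -81099\right)\right) - 67732\right) - 77 \left(-6\right) = \left(\left(61379 + \left(47392 + 81099\right)\right) - 67732\right) - -462 = \left(\left(61379 + 128491\right) - 67732\right) + 462 = \left(189870 - 67732\right) + 462 = 122138 + 462 = 122600$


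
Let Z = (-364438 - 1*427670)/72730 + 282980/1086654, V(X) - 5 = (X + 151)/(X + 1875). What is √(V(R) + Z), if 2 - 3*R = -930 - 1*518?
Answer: I*√167634771408063332954981526/5591538438465 ≈ 2.3155*I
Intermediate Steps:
R = 1450/3 (R = ⅔ - (-930 - 1*518)/3 = ⅔ - (-930 - 518)/3 = ⅔ - ⅓*(-1448) = ⅔ + 1448/3 = 1450/3 ≈ 483.33)
V(X) = 5 + (151 + X)/(1875 + X) (V(X) = 5 + (X + 151)/(X + 1875) = 5 + (151 + X)/(1875 + X))
Z = -210041547808/19758086355 (Z = (-364438 - 427670)*(1/72730) + 282980*(1/1086654) = -792108*1/72730 + 141490/543327 = -396054/36365 + 141490/543327 = -210041547808/19758086355 ≈ -10.631)
√(V(R) + Z) = √(2*(4763 + 3*(1450/3))/(1875 + 1450/3) - 210041547808/19758086355) = √(2*(4763 + 1450)/(7075/3) - 210041547808/19758086355) = √(2*(3/7075)*6213 - 210041547808/19758086355) = √(37278/7075 - 210041547808/19758086355) = √(-149900401519982/27957692192325) = I*√167634771408063332954981526/5591538438465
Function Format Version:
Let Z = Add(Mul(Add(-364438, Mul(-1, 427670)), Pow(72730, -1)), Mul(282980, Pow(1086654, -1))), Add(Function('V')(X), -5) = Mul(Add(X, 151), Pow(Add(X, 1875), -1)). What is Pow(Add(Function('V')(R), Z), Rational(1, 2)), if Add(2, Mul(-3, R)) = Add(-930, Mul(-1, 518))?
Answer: Mul(Rational(1, 5591538438465), I, Pow(167634771408063332954981526, Rational(1, 2))) ≈ Mul(2.3155, I)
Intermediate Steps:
R = Rational(1450, 3) (R = Add(Rational(2, 3), Mul(Rational(-1, 3), Add(-930, Mul(-1, 518)))) = Add(Rational(2, 3), Mul(Rational(-1, 3), Add(-930, -518))) = Add(Rational(2, 3), Mul(Rational(-1, 3), -1448)) = Add(Rational(2, 3), Rational(1448, 3)) = Rational(1450, 3) ≈ 483.33)
Function('V')(X) = Add(5, Mul(Pow(Add(1875, X), -1), Add(151, X))) (Function('V')(X) = Add(5, Mul(Add(X, 151), Pow(Add(X, 1875), -1))) = Add(5, Mul(Add(151, X), Pow(Add(1875, X), -1))) = Add(5, Mul(Pow(Add(1875, X), -1), Add(151, X))))
Z = Rational(-210041547808, 19758086355) (Z = Add(Mul(Add(-364438, -427670), Rational(1, 72730)), Mul(282980, Rational(1, 1086654))) = Add(Mul(-792108, Rational(1, 72730)), Rational(141490, 543327)) = Add(Rational(-396054, 36365), Rational(141490, 543327)) = Rational(-210041547808, 19758086355) ≈ -10.631)
Pow(Add(Function('V')(R), Z), Rational(1, 2)) = Pow(Add(Mul(2, Pow(Add(1875, Rational(1450, 3)), -1), Add(4763, Mul(3, Rational(1450, 3)))), Rational(-210041547808, 19758086355)), Rational(1, 2)) = Pow(Add(Mul(2, Pow(Rational(7075, 3), -1), Add(4763, 1450)), Rational(-210041547808, 19758086355)), Rational(1, 2)) = Pow(Add(Mul(2, Rational(3, 7075), 6213), Rational(-210041547808, 19758086355)), Rational(1, 2)) = Pow(Add(Rational(37278, 7075), Rational(-210041547808, 19758086355)), Rational(1, 2)) = Pow(Rational(-149900401519982, 27957692192325), Rational(1, 2)) = Mul(Rational(1, 5591538438465), I, Pow(167634771408063332954981526, Rational(1, 2)))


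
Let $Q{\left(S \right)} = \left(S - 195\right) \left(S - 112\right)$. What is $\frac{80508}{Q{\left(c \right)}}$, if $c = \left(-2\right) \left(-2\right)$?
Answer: $\frac{6709}{1719} \approx 3.9029$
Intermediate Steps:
$c = 4$
$Q{\left(S \right)} = \left(-195 + S\right) \left(-112 + S\right)$
$\frac{80508}{Q{\left(c \right)}} = \frac{80508}{21840 + 4^{2} - 1228} = \frac{80508}{21840 + 16 - 1228} = \frac{80508}{20628} = 80508 \cdot \frac{1}{20628} = \frac{6709}{1719}$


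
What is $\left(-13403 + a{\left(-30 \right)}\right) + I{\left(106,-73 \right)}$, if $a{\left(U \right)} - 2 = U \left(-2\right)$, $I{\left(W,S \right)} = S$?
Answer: $-13414$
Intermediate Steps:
$a{\left(U \right)} = 2 - 2 U$ ($a{\left(U \right)} = 2 + U \left(-2\right) = 2 - 2 U$)
$\left(-13403 + a{\left(-30 \right)}\right) + I{\left(106,-73 \right)} = \left(-13403 + \left(2 - -60\right)\right) - 73 = \left(-13403 + \left(2 + 60\right)\right) - 73 = \left(-13403 + 62\right) - 73 = -13341 - 73 = -13414$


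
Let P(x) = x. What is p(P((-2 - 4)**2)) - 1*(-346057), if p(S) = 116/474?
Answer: 82015567/237 ≈ 3.4606e+5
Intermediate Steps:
p(S) = 58/237 (p(S) = 116*(1/474) = 58/237)
p(P((-2 - 4)**2)) - 1*(-346057) = 58/237 - 1*(-346057) = 58/237 + 346057 = 82015567/237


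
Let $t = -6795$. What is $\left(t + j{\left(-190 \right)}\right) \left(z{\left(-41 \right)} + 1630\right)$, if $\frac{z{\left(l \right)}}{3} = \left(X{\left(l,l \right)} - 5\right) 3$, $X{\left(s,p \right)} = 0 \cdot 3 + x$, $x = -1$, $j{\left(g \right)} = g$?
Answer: $-11008360$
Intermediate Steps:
$X{\left(s,p \right)} = -1$ ($X{\left(s,p \right)} = 0 \cdot 3 - 1 = 0 - 1 = -1$)
$z{\left(l \right)} = -54$ ($z{\left(l \right)} = 3 \left(-1 - 5\right) 3 = 3 \left(\left(-6\right) 3\right) = 3 \left(-18\right) = -54$)
$\left(t + j{\left(-190 \right)}\right) \left(z{\left(-41 \right)} + 1630\right) = \left(-6795 - 190\right) \left(-54 + 1630\right) = \left(-6985\right) 1576 = -11008360$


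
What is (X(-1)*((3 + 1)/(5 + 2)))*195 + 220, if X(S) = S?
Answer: 760/7 ≈ 108.57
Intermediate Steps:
(X(-1)*((3 + 1)/(5 + 2)))*195 + 220 = -(3 + 1)/(5 + 2)*195 + 220 = -4/7*195 + 220 = -780/7 + 220 = 760/7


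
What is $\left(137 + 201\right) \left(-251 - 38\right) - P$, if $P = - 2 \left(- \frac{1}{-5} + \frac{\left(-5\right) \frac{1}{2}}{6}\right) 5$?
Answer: $- \frac{586105}{6} \approx -97684.0$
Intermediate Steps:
$P = \frac{13}{6}$ ($P = - 2 \left(\left(-1\right) \left(- \frac{1}{5}\right) + \left(-5\right) \frac{1}{2} \cdot \frac{1}{6}\right) 5 = - 2 \left(\frac{1}{5} - \frac{5}{12}\right) 5 = - 2 \left(\left(- \frac{13}{60}\right) 5\right) = \left(-2\right) \left(- \frac{13}{12}\right) = \frac{13}{6} \approx 2.1667$)
$\left(137 + 201\right) \left(-251 - 38\right) - P = \left(137 + 201\right) \left(-251 - 38\right) - \frac{13}{6} = 338 \left(-289\right) - \frac{13}{6} = -97682 - \frac{13}{6} = - \frac{586105}{6}$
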